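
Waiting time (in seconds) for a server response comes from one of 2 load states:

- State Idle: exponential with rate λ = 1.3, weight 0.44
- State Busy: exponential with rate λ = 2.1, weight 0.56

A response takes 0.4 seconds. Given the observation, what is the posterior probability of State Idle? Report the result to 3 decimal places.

0.401

P(component k | x) = π_k·f_k(x) / marginal(x), where marginal(x) = Σ_j π_j·f_j(x).
Evaluate each component's likelihood at the observed value:
  p_Idle = 1.3·e^(−1.3·0.4) = 1.3·e^(−0.5200) = 0.772877
  p_Busy = 2.1·e^(−2.1·0.4) = 2.1·e^(−0.8400) = 0.906592
Prior × likelihood for each component:
  π_Idle·p_Idle = 0.44 × 0.772877 = 0.340066
  π_Busy·p_Busy = 0.56 × 0.906592 = 0.507692
Denominator: 0.340066 + 0.507692 = 0.847757
P(State Idle | data) = 0.340066 / 0.847757 ≈ 0.401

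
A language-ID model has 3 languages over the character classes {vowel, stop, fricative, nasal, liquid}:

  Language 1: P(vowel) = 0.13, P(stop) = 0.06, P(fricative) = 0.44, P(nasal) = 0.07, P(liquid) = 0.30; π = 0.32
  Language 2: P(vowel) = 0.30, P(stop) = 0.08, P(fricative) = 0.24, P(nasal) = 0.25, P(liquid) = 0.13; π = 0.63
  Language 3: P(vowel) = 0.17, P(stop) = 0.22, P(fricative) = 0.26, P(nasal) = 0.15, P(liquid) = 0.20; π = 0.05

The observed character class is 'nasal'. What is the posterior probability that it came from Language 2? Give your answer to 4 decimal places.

By Bayes' theorem, P(k | x) = P(Z=k) f_k(x) / Σ_j P(Z=j) f_j(x).
Component likelihoods at x = 'nasal':
  L_1 = P(nasal | comp) = 0.07
  L_2 = P(nasal | comp) = 0.25
  L_3 = P(nasal | comp) = 0.15
Prior × likelihood for each component:
  P(Z=1)·L_1 = 0.32 × 0.07 = 0.0224
  P(Z=2)·L_2 = 0.63 × 0.25 = 0.1575
  P(Z=3)·L_3 = 0.05 × 0.15 = 0.0075
Marginal: 0.0224 + 0.1575 + 0.0075 = 0.1874
P(Language 2 | x) ≈ 0.8404

0.8404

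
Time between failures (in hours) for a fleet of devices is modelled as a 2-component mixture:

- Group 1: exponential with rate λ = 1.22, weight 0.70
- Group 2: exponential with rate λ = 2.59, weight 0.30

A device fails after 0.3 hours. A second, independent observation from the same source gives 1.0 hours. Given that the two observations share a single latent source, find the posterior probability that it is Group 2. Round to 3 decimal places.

0.246

Posterior ∝ prior × likelihood, so P(k | x) ∝ π_k f_k(x); normalise over all components.
Since both observations come from the same component, the likelihood for component k is f_k(x₁)·f_k(x₂).
  f_1 = [1.22·e^(−1.22·0.3) = 1.22·e^(−0.3660) = 0.846073] × [0.360181] = 0.304739
  f_2 = [2.59·e^(−2.59·0.3) = 2.59·e^(−0.7770) = 1.19084] × [0.194302] = 0.231382
Multiply by the mixture weights:
  π_1·f_1 = 0.70 × 0.304739 = 0.213318
  π_2·f_2 = 0.30 × 0.231382 = 0.0694147
Denominator: 0.213318 + 0.0694147 = 0.282732
So the posterior for Group 2 is 0.0694147 / 0.282732 ≈ 0.246.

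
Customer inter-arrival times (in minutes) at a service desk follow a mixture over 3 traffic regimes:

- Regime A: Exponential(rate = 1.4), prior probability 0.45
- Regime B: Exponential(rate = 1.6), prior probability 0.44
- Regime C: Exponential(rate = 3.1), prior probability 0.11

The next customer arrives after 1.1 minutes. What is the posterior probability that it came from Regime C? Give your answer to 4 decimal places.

0.0421

By Bayes' theorem, P(k | x) = w_k f_k(x) / Σ_j w_j f_j(x).
Component likelihoods at x = 1.1 minutes:
  L_A = 0.300134
  L_B = 0.275272
  L_C = 0.102428
Unnormalised posteriors:
  w_A·L_A = 0.45 × 0.300134 = 0.13506
  w_B·L_B = 0.44 × 0.275272 = 0.12112
  w_C·L_C = 0.11 × 0.102428 = 0.011267
Marginal: 0.13506 + 0.12112 + 0.011267 = 0.267447
P(Regime C | data) ≈ 0.0421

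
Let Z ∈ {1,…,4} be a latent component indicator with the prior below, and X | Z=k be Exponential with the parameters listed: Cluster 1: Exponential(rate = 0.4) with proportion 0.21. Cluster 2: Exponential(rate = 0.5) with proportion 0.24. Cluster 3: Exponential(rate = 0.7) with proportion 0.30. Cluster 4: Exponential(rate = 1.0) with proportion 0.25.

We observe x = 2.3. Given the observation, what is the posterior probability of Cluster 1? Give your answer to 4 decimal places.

P(component k | x) = P(Z=k)·f_k(x) / marginal(x), where marginal(x) = Σ_j P(Z=j)·f_j(x).
Evaluate each component's likelihood at the observed value:
  f_1 = 0.4·e^(−0.4·2.3) = 0.4·e^(−0.9200) = 0.159408
  f_2 = 0.5·e^(−0.5·2.3) = 0.5·e^(−1.1500) = 0.158318
  f_3 = 0.7·e^(−0.7·2.3) = 0.7·e^(−1.6100) = 0.139921
  f_4 = 1.0·e^(−1.0·2.3) = 1.0·e^(−2.3000) = 0.100259
Weight by the priors:
  P(Z=1)·f_1 = 0.21 × 0.159408 = 0.0334756
  P(Z=2)·f_2 = 0.24 × 0.158318 = 0.0379964
  P(Z=3)·f_3 = 0.30 × 0.139921 = 0.0419764
  P(Z=4)·f_4 = 0.25 × 0.100259 = 0.0250647
Denominator: 0.0334756 + 0.0379964 + 0.0419764 + 0.0250647 = 0.138513
So the posterior for Cluster 1 is 0.0334756 / 0.138513 ≈ 0.2417.

0.2417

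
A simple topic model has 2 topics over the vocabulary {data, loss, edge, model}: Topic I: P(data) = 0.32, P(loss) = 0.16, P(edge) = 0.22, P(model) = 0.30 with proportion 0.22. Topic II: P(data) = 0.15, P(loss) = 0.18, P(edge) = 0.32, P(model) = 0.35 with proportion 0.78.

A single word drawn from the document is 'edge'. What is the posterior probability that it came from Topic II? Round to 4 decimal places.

Apply Bayes' rule: the posterior for each component is proportional to its prior times its likelihood at x.
Categorical probabilities:
  p_I = 0.22
  p_II = 0.32
Unnormalised posteriors:
  π_I·p_I = 0.22 × 0.22 = 0.0484
  π_II·p_II = 0.78 × 0.32 = 0.2496
Marginal: 0.0484 + 0.2496 = 0.298
Responsibility of Topic II: 0.2496 / 0.298 ≈ 0.8376

0.8376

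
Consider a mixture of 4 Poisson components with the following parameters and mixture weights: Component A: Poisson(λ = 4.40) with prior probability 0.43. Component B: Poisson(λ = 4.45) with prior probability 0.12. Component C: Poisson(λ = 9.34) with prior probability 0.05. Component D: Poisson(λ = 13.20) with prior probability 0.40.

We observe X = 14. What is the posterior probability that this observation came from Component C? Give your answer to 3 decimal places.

Apply Bayes' rule: the posterior for each component is proportional to its prior times its likelihood at x.
Component likelihoods at x = 14:
  L_A = e^(−4.40)·4.40^14/14! = 0.00014356
  L_B = e^(−4.45)·4.45^14/14! = 0.000159964
  L_C = e^(−9.34)·9.34^14/14! = 0.038738
  L_D = e^(−13.20)·13.20^14/14! = 0.1035
Multiply by the mixture weights:
  w_A·L_A = 0.43 × 0.00014356 = 6.17308e-05
  w_B·L_B = 0.12 × 0.000159964 = 1.91956e-05
  w_C·L_C = 0.05 × 0.038738 = 0.0019369
  w_D·L_D = 0.40 × 0.1035 = 0.0413999
Normaliser: 6.17308e-05 + 1.91956e-05 + 0.0019369 + 0.0413999 = 0.0434177
Responsibility of Component C: 0.0019369 / 0.0434177 ≈ 0.045

0.045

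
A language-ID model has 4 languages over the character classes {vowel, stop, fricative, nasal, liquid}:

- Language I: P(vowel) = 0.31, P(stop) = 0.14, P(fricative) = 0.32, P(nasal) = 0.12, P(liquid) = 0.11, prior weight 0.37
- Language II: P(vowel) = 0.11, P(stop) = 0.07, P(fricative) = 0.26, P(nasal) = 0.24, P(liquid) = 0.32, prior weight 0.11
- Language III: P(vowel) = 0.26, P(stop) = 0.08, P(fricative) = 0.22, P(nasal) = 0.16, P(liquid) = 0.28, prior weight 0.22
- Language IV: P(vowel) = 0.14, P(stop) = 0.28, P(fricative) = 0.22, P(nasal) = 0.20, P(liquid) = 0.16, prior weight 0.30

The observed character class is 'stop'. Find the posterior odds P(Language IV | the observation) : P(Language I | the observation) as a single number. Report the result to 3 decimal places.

1.622

Since P(k|x) ∝ π_k f_k(x), the posterior odds are π_i f_i(x) / (π_j f_j(x)).
Categorical probabilities:
  p_I = P(stop | comp) = 0.14
  p_II = P(stop | comp) = 0.07
  p_III = P(stop | comp) = 0.08
  p_IV = P(stop | comp) = 0.28
Posterior odds = (π_IV·p_IV) / (π_I·p_I) = (0.30·0.28) / (0.37·0.14) = 0.084 / 0.0518 ≈ 1.622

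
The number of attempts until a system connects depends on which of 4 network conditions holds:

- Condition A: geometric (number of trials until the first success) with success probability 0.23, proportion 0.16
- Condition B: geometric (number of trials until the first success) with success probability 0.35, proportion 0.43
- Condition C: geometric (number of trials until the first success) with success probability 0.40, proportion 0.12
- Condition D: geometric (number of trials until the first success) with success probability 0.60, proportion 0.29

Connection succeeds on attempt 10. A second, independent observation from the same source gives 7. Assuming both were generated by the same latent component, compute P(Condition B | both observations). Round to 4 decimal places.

Posterior ∝ prior × likelihood, so P(k | x) ∝ π_k f_k(x); normalise over all components.
Since both observations come from the same component, the likelihood for component k is f_k(x₁)·f_k(x₂).
  L_A = [0.23·(1−0.23)^9 = 0.23·0.0951517 = 0.0218849] × [0.0479371] = 0.0010491
  L_B = [0.35·(1−0.35)^9 = 0.35·0.0207119 = 0.00724917] × [0.0263966] = 0.000191354
  L_C = [0.40·(1−0.40)^9 = 0.40·0.0100777 = 0.00403108] × [0.0186624] = 7.52296e-05
  L_D = [0.60·(1−0.60)^9 = 0.60·0.000262144 = 0.000157286] × [0.0024576] = 3.86547e-07
Multiply by the mixture weights:
  π_A·L_A = 0.16 × 0.0010491 = 0.000167856
  π_B·L_B = 0.43 × 0.000191354 = 8.2282e-05
  π_C·L_C = 0.12 × 7.52296e-05 = 9.02755e-06
  π_D·L_D = 0.29 × 3.86547e-07 = 1.12099e-07
Denominator: 0.000167856 + 8.2282e-05 + 9.02755e-06 + 1.12099e-07 = 0.000259278
So the posterior for Condition B is 8.2282e-05 / 0.000259278 ≈ 0.3174.

0.3174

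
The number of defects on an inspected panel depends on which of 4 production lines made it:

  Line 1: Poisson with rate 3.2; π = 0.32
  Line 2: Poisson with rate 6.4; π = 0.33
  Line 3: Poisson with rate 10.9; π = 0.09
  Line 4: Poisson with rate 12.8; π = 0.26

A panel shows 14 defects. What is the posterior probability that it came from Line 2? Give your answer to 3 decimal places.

0.036

P(component k | x) = P(Z=k)·f_k(x) / marginal(x), where marginal(x) = Σ_j P(Z=j)·f_j(x).
Component likelihoods at x = 14 defects:
  f_1 = 5.52013e-06
  f_2 = 0.0036866
  f_3 = 0.0707543
  f_4 = 0.10036
Multiply by the mixture weights:
  P(Z=1)·f_1 = 0.32 × 5.52013e-06 = 1.76644e-06
  P(Z=2)·f_2 = 0.33 × 0.0036866 = 0.00121658
  P(Z=3)·f_3 = 0.09 × 0.0707543 = 0.00636789
  P(Z=4)·f_4 = 0.26 × 0.10036 = 0.0260937
Marginal: 1.76644e-06 + 0.00121658 + 0.00636789 + 0.0260937 = 0.0336799
P(Line 2 | 14 defects) = 0.00121658 / 0.0336799 ≈ 0.036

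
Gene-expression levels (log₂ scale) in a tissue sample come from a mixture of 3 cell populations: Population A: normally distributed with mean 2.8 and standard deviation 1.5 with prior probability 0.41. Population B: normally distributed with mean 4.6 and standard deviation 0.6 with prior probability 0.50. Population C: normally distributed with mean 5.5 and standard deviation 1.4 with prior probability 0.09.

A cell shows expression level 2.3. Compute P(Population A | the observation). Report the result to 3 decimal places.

Apply Bayes' rule: the posterior for each component is proportional to its prior times its likelihood at x.
Component likelihoods at x = 2.3:
  L_A = 0.251589
  L_B = 0.000428451
  L_C = 0.0209073
Weight by the priors:
  P(Z=A)·L_A = 0.41 × 0.251589 = 0.103151
  P(Z=B)·L_B = 0.50 × 0.000428451 = 0.000214225
  P(Z=C)·L_C = 0.09 × 0.0209073 = 0.00188166
Normaliser: 0.103151 + 0.000214225 + 0.00188166 = 0.105247
Responsibility of Population A: 0.103151 / 0.105247 ≈ 0.980

0.980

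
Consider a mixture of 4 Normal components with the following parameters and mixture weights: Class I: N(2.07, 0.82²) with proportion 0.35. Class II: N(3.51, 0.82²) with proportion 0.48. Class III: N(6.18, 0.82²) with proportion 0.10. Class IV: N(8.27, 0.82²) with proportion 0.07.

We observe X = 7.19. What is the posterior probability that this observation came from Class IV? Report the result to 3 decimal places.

0.386

By Bayes' theorem, P(k | x) = π_k f_k(x) / Σ_j π_j f_j(x).
Evaluate each component's likelihood at the observed value:
  p_I = (1/(0.82·√(2π)))·exp(−(7.19−2.07)²/(2·0.82²)) = 0.486515·exp(-19.49316) = 1.66466e-09
  p_II = (1/(0.82·√(2π)))·exp(−(7.19−3.51)²/(2·0.82²)) = 0.486515·exp(-10.07020) = 2.05904e-05
  p_III = (1/(0.82·√(2π)))·exp(−(7.19−6.18)²/(2·0.82²)) = 0.486515·exp(-0.75855) = 0.227857
  p_IV = (1/(0.82·√(2π)))·exp(−(7.19−8.27)²/(2·0.82²)) = 0.486515·exp(-0.86734) = 0.204369
Multiply by the mixture weights:
  π_I·p_I = 0.35 × 1.66466e-09 = 5.8263e-10
  π_II·p_II = 0.48 × 2.05904e-05 = 9.88341e-06
  π_III·p_III = 0.10 × 0.227857 = 0.0227857
  π_IV·p_IV = 0.07 × 0.204369 = 0.0143058
Evidence: 5.8263e-10 + 9.88341e-06 + 0.0227857 + 0.0143058 = 0.0371014
Responsibility of Class IV: 0.0143058 / 0.0371014 ≈ 0.386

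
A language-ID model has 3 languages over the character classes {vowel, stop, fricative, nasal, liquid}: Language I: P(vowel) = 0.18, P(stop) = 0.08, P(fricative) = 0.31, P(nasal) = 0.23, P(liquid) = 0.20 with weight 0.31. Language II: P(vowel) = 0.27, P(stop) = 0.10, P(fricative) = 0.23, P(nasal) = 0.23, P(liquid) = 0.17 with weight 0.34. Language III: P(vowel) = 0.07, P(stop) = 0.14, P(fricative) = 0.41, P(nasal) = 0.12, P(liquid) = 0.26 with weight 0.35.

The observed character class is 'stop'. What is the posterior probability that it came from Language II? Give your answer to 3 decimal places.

0.315

The responsibility of component k is π_k f_k(x) divided by Σ_j π_j f_j(x).
Evaluate each component's likelihood at the observed value:
  p_I = P(stop | comp) = 0.08
  p_II = P(stop | comp) = 0.10
  p_III = P(stop | comp) = 0.14
Unnormalised posteriors:
  π_I·p_I = 0.31 × 0.08 = 0.0248
  π_II·p_II = 0.34 × 0.1 = 0.034
  π_III·p_III = 0.35 × 0.14 = 0.049
Denominator: 0.0248 + 0.034 + 0.049 = 0.1078
P(Language II | the observation) = 0.034 / 0.1078 ≈ 0.315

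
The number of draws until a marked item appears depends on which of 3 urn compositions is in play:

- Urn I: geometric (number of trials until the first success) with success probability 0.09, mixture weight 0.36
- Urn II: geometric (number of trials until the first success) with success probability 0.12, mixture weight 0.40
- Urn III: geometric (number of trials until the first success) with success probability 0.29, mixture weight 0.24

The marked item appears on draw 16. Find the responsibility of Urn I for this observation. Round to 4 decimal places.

Posterior ∝ prior × likelihood, so P(k | x) ∝ π_k f_k(x); normalise over all components.
Evaluate each component's likelihood at the observed value:
  L_I = 0.09·(1−0.09)^15 = 0.09·0.243008 = 0.0218707
  L_II = 0.12·(1−0.12)^15 = 0.12·0.146974 = 0.0176369
  L_III = 0.29·(1−0.29)^15 = 0.29·0.00587321 = 0.00170323
Weight by the priors:
  π_I·L_I = 0.36 × 0.0218707 = 0.00787346
  π_II·L_II = 0.40 × 0.0176369 = 0.00705474
  π_III·L_III = 0.24 × 0.00170323 = 0.000408775
Normaliser: 0.00787346 + 0.00705474 + 0.000408775 = 0.015337
P(Urn I | x) ≈ 0.5134

0.5134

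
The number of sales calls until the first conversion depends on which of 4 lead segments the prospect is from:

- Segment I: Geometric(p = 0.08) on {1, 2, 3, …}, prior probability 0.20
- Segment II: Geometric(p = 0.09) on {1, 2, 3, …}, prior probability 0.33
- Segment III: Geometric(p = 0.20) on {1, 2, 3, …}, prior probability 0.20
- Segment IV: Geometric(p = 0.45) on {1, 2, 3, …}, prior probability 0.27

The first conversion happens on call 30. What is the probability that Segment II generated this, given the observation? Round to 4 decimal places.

The responsibility of component k is π_k f_k(x) divided by Σ_j π_j f_j(x).
Evaluate each component's likelihood at the observed value:
  f_I = 0.08·(1−0.08)^29 = 0.08·0.0890937 = 0.0071275
  f_II = 0.09·(1−0.09)^29 = 0.09·0.0648934 = 0.0058404
  f_III = 0.20·(1−0.20)^29 = 0.20·0.00154743 = 0.000309485
  f_IV = 0.45·(1−0.45)^29 = 0.45·2.95473e-08 = 1.32963e-08
Prior × likelihood for each component:
  π_I·f_I = 0.20 × 0.0071275 = 0.0014255
  π_II·f_II = 0.33 × 0.0058404 = 0.00192733
  π_III·f_III = 0.20 × 0.000309485 = 6.1897e-05
  π_IV·f_IV = 0.27 × 1.32963e-08 = 3.59e-09
Normaliser: 0.0014255 + 0.00192733 + 6.1897e-05 + 3.59e-09 = 0.00341473
Responsibility of Segment II: 0.00192733 / 0.00341473 ≈ 0.5644

0.5644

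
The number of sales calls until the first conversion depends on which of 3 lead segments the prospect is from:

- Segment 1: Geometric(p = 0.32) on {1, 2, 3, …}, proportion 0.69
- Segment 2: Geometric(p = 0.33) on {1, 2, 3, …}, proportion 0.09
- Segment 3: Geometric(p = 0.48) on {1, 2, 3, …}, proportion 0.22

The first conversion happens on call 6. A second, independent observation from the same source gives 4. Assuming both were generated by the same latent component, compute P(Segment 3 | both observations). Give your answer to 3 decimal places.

The responsibility of component k is w_k f_k(x) divided by Σ_j w_j f_j(x).
Since both observations come from the same component, the likelihood for component k is f_k(x₁)·f_k(x₂).
  f_1 = [0.32·(1−0.32)^5 = 0.32·0.145393 = 0.0465259] × [0.100618] = 0.00468135
  f_2 = [0.33·(1−0.33)^5 = 0.33·0.135013 = 0.0445541] × [0.0992518] = 0.00442208
  f_3 = [0.48·(1−0.48)^5 = 0.48·0.0380204 = 0.0182498] × [0.0674918] = 0.00123171
Unnormalised posteriors:
  w_1·f_1 = 0.69 × 0.00468135 = 0.00323013
  w_2·f_2 = 0.09 × 0.00442208 = 0.000397987
  w_3·f_3 = 0.22 × 0.00123171 = 0.000270977
Evidence: 0.00323013 + 0.000397987 + 0.000270977 = 0.0038991
P(Segment 3 | data) ≈ 0.069

0.069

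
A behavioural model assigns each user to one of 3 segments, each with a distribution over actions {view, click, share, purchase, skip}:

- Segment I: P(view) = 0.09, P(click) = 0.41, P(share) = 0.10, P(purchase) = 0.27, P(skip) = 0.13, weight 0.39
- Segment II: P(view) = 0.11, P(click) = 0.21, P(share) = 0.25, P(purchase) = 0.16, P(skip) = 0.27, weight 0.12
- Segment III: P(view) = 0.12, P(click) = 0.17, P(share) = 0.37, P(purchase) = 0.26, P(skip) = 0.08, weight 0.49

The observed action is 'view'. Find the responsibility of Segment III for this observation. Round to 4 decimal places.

The responsibility of component k is π_k f_k(x) divided by Σ_j π_j f_j(x).
Evaluate each component's likelihood at the observed value:
  f_I = 0.09
  f_II = 0.11
  f_III = 0.12
Multiply by the mixture weights:
  π_I·f_I = 0.39 × 0.09 = 0.0351
  π_II·f_II = 0.12 × 0.11 = 0.0132
  π_III·f_III = 0.49 × 0.12 = 0.0588
Marginal: 0.0351 + 0.0132 + 0.0588 = 0.1071
P(Segment III | data) = 0.0588 / 0.1071 ≈ 0.5490

0.5490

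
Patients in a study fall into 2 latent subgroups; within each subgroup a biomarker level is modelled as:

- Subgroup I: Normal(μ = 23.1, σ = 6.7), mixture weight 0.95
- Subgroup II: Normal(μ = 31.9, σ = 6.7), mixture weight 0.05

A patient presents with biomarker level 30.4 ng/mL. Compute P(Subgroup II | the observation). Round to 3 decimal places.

Posterior ∝ prior × likelihood, so P(k | x) ∝ P(Z=k) f_k(x); normalise over all components.
Normal densities:
  f_I = (1/(6.7·√(2π)))·exp(−(30.4−23.1)²/(2·6.7²)) = 0.059544·exp(-0.59356) = 0.0328893
  f_II = (1/(6.7·√(2π)))·exp(−(30.4−31.9)²/(2·6.7²)) = 0.059544·exp(-0.02506) = 0.0580699
Multiply by the mixture weights:
  P(Z=I)·f_I = 0.95 × 0.0328893 = 0.0312448
  P(Z=II)·f_II = 0.05 × 0.0580699 = 0.0029035
Normaliser: 0.0312448 + 0.0029035 = 0.0341483
So the posterior for Subgroup II is 0.0029035 / 0.0341483 ≈ 0.085.

0.085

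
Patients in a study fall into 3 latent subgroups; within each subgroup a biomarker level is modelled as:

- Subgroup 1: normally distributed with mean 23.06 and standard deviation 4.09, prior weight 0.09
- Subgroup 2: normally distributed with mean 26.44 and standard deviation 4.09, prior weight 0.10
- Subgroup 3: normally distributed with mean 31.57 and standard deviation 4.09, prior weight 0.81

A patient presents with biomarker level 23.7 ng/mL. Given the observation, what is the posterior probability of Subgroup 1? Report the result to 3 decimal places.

Posterior ∝ prior × likelihood, so P(k | x) ∝ π_k f_k(x); normalise over all components.
Evaluate each component's likelihood at the observed value:
  p_1 = (1/(4.09·√(2π)))·exp(−(23.7−23.06)²/(2·4.09²)) = 0.097541·exp(-0.01224) = 0.096354
  p_2 = (1/(4.09·√(2π)))·exp(−(23.7−26.44)²/(2·4.09²)) = 0.097541·exp(-0.22440) = 0.0779347
  p_3 = (1/(4.09·√(2π)))·exp(−(23.7−31.57)²/(2·4.09²)) = 0.097541·exp(-1.85128) = 0.0153174
Unnormalised posteriors:
  π_1·p_1 = 0.09 × 0.096354 = 0.00867186
  π_2·p_2 = 0.10 × 0.0779347 = 0.00779347
  π_3·p_3 = 0.81 × 0.0153174 = 0.0124071
Marginal: 0.00867186 + 0.00779347 + 0.0124071 = 0.0288724
So the posterior for Subgroup 1 is 0.00867186 / 0.0288724 ≈ 0.300.

0.300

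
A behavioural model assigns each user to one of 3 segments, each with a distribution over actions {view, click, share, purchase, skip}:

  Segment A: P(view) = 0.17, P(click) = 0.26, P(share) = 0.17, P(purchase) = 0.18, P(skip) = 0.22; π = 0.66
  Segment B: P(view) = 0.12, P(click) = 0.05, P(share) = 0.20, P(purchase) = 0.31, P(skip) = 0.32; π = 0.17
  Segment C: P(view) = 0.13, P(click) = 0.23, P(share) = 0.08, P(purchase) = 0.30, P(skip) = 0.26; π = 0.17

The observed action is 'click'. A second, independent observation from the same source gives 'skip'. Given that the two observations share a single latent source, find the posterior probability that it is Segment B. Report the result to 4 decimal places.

The responsibility of component k is w_k f_k(x) divided by Σ_j w_j f_j(x).
Since both observations come from the same component, the likelihood for component k is f_k(x₁)·f_k(x₂).
  f_A = [0.26] × [0.22] = 0.0572
  f_B = [0.05] × [0.32] = 0.016
  f_C = [0.23] × [0.26] = 0.0598
Prior × likelihood for each component:
  w_A·f_A = 0.66 × 0.0572 = 0.037752
  w_B·f_B = 0.17 × 0.016 = 0.00272
  w_C·f_C = 0.17 × 0.0598 = 0.010166
Normaliser: 0.037752 + 0.00272 + 0.010166 = 0.050638
P(Segment B | x) ≈ 0.0537

0.0537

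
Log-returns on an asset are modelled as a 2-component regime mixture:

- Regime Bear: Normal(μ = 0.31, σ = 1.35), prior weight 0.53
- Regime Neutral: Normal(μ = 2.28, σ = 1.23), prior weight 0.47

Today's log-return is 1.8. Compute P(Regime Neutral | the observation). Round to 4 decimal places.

0.6238

Apply Bayes' rule: the posterior for each component is proportional to its prior times its likelihood at x.
Normal densities:
  L_Bear = (1/(1.35·√(2π)))·exp(−(1.8−0.31)²/(2·1.35²)) = 0.295513·exp(-0.60908) = 0.160715
  L_Neutral = (1/(1.23·√(2π)))·exp(−(1.8−2.28)²/(2·1.23²)) = 0.324343·exp(-0.07615) = 0.300563
Multiply by the mixture weights:
  P(Z=Bear)·L_Bear = 0.53 × 0.160715 = 0.0851788
  P(Z=Neutral)·L_Neutral = 0.47 × 0.300563 = 0.141265
Evidence: 0.0851788 + 0.141265 = 0.226443
Responsibility of Regime Neutral: 0.141265 / 0.226443 ≈ 0.6238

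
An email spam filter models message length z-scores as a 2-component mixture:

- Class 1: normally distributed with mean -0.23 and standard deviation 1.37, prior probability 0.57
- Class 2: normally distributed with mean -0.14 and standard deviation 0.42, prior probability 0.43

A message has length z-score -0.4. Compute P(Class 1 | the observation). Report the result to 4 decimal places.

0.3282

Posterior ∝ prior × likelihood, so P(k | x) ∝ π_k f_k(x); normalise over all components.
Component likelihoods at x = -0.4:
  p_1 = 0.288965
  p_2 = 0.784234
Unnormalised posteriors:
  π_1·p_1 = 0.57 × 0.288965 = 0.16471
  π_2·p_2 = 0.43 × 0.784234 = 0.337221
Evidence: 0.16471 + 0.337221 = 0.501931
So the posterior for Class 1 is 0.16471 / 0.501931 ≈ 0.3282.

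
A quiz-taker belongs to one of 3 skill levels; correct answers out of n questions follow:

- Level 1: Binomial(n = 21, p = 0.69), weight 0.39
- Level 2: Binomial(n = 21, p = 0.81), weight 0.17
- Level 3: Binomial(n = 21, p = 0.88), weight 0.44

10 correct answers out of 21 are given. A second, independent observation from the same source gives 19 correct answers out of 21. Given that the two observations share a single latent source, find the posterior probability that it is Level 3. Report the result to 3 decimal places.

P(component k | x) = P(Z=k)·f_k(x) / marginal(x), where marginal(x) = Σ_j P(Z=j)·f_j(x).
Since both observations come from the same component, the likelihood for component k is f_k(x₁)·f_k(x₂).
  p_1 = [C(21,10)·0.69^10·0.31^11 = 352716·0.0244619·2.54085e-06 = 0.0219227] × [0.0175015] = 0.000383681
  p_2 = [C(21,10)·0.81^10·0.19^11 = 352716·0.121577·1.1649e-08 = 0.000499534] × [0.138338] = 6.91046e-05
  p_3 = [C(21,10)·0.88^10·0.12^11 = 352716·0.278501·7.43008e-11 = 7.2987e-06] × [0.266534] = 1.94535e-06
Multiply by the mixture weights:
  P(Z=1)·p_1 = 0.39 × 0.000383681 = 0.000149636
  P(Z=2)·p_2 = 0.17 × 6.91046e-05 = 1.17478e-05
  P(Z=3)·p_3 = 0.44 × 1.94535e-06 = 8.55955e-07
Denominator: 0.000149636 + 1.17478e-05 + 8.55955e-07 = 0.000162239
So the posterior for Level 3 is 8.55955e-07 / 0.000162239 ≈ 0.005.

0.005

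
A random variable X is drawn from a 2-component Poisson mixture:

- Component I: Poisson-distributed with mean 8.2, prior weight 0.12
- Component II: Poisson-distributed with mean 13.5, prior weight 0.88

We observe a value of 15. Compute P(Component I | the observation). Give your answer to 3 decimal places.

Apply Bayes' rule: the posterior for each component is proportional to its prior times its likelihood at x.
Component likelihoods at x = 15:
  p_I = 0.0107027
  p_II = 0.0945217
Weight by the priors:
  w_I·p_I = 0.12 × 0.0107027 = 0.00128432
  w_II·p_II = 0.88 × 0.0945217 = 0.0831791
Denominator: 0.00128432 + 0.0831791 = 0.0844634
P(Component I | data) = 0.00128432 / 0.0844634 ≈ 0.015

0.015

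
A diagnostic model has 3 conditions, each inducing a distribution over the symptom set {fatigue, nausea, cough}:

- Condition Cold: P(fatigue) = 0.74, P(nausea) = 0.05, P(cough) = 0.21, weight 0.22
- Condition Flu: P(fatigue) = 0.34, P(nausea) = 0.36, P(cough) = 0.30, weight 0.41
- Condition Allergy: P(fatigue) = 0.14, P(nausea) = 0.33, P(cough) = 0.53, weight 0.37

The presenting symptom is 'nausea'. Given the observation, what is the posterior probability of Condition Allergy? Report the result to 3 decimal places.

Posterior ∝ prior × likelihood, so P(k | x) ∝ w_k f_k(x); normalise over all components.
Component likelihoods at x = 'nausea':
  L_Cold = 0.05
  L_Flu = 0.36
  L_Allergy = 0.33
Multiply by the mixture weights:
  w_Cold·L_Cold = 0.22 × 0.05 = 0.011
  w_Flu·L_Flu = 0.41 × 0.36 = 0.1476
  w_Allergy·L_Allergy = 0.37 × 0.33 = 0.1221
Normaliser: 0.011 + 0.1476 + 0.1221 = 0.2807
P(Condition Allergy | 'nausea') ≈ 0.435

0.435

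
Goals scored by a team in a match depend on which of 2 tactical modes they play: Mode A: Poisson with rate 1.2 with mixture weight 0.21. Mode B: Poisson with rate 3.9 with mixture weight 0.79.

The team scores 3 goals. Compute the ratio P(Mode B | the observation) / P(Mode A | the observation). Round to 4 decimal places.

8.6789

Since P(k|x) ∝ π_k f_k(x), the posterior odds are π_i f_i(x) / (π_j f_j(x)).
Component likelihoods at x = 3 goals:
  p_A = e^(−1.2)·1.2^3/3! = 0.0867439
  p_B = e^(−3.9)·3.9^3/3! = 0.200122
Posterior odds = (π_B·p_B) / (π_A·p_A) = (0.79·0.200122) / (0.21·0.0867439) = 0.158096 / 0.0182162 ≈ 8.6789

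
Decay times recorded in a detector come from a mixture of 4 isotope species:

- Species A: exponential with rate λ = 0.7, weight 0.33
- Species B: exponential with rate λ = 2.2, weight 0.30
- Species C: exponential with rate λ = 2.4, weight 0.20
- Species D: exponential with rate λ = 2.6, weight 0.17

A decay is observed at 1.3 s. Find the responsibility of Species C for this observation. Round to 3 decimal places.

0.127

By Bayes' theorem, P(k | x) = P(Z=k) f_k(x) / Σ_j P(Z=j) f_j(x).
Evaluate each component's likelihood at the observed value:
  f_A = 0.281767
  f_B = 0.125991
  f_C = 0.105977
  f_D = 0.0885234
Multiply by the mixture weights:
  P(Z=A)·f_A = 0.33 × 0.281767 = 0.0929831
  P(Z=B)·f_B = 0.30 × 0.125991 = 0.0377974
  P(Z=C)·f_C = 0.20 × 0.105977 = 0.0211954
  P(Z=D)·f_D = 0.17 × 0.0885234 = 0.015049
Sum: 0.0929831 + 0.0377974 + 0.0211954 + 0.015049 = 0.167025
So the posterior for Species C is 0.0211954 / 0.167025 ≈ 0.127.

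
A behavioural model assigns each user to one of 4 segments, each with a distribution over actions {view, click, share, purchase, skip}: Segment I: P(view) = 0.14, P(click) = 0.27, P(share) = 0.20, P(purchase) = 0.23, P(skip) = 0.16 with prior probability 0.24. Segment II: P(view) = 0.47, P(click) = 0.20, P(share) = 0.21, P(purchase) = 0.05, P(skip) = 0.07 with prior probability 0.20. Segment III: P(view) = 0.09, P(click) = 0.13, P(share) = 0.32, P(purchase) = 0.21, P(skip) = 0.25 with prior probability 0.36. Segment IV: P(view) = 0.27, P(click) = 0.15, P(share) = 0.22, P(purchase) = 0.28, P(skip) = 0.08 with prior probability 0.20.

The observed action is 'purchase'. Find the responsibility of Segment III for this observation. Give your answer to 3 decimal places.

P(component k | x) = P(Z=k)·f_k(x) / marginal(x), where marginal(x) = Σ_j P(Z=j)·f_j(x).
Component likelihoods at x = 'purchase':
  p_I = P(purchase | comp) = 0.23
  p_II = P(purchase | comp) = 0.05
  p_III = P(purchase | comp) = 0.21
  p_IV = P(purchase | comp) = 0.28
Weight by the priors:
  P(Z=I)·p_I = 0.24 × 0.23 = 0.0552
  P(Z=II)·p_II = 0.20 × 0.05 = 0.01
  P(Z=III)·p_III = 0.36 × 0.21 = 0.0756
  P(Z=IV)·p_IV = 0.20 × 0.28 = 0.056
Denominator: 0.0552 + 0.01 + 0.0756 + 0.056 = 0.1968
Responsibility of Segment III: 0.0756 / 0.1968 ≈ 0.384

0.384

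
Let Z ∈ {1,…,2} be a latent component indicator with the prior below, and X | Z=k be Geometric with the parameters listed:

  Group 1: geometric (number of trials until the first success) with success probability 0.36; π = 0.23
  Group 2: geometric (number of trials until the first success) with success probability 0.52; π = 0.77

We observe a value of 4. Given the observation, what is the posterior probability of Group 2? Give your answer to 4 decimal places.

0.6711

Posterior ∝ prior × likelihood, so P(k | x) ∝ π_k f_k(x); normalise over all components.
Component likelihoods at x = 4:
  f_1 = 0.36·(1−0.36)^3 = 0.36·0.262144 = 0.0943718
  f_2 = 0.52·(1−0.52)^3 = 0.52·0.110592 = 0.0575078
Prior × likelihood for each component:
  π_1·f_1 = 0.23 × 0.0943718 = 0.0217055
  π_2·f_2 = 0.77 × 0.0575078 = 0.044281
Evidence: 0.0217055 + 0.044281 = 0.0659866
Responsibility of Group 2: 0.044281 / 0.0659866 ≈ 0.6711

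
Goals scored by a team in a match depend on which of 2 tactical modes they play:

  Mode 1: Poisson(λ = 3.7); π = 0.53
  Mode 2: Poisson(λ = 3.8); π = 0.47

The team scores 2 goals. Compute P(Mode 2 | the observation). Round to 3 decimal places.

By Bayes' theorem, P(k | x) = P(Z=k) f_k(x) / Σ_j P(Z=j) f_j(x).
Component likelihoods at x = 2 goals:
  p_1 = e^(−3.7)·3.7^2/2! = 0.169233
  p_2 = e^(−3.8)·3.8^2/2! = 0.161517
Unnormalised posteriors:
  P(Z=1)·p_1 = 0.53 × 0.169233 = 0.0896932
  P(Z=2)·p_2 = 0.47 × 0.161517 = 0.075913
Marginal: 0.0896932 + 0.075913 = 0.165606
So the posterior for Mode 2 is 0.075913 / 0.165606 ≈ 0.458.

0.458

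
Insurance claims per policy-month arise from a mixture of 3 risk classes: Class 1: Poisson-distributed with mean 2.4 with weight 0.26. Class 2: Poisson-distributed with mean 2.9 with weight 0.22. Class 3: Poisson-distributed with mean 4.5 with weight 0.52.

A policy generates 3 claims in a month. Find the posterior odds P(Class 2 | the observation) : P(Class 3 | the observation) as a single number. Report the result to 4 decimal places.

Since P(k|x) ∝ w_k f_k(x), the posterior odds are w_i f_i(x) / (w_j f_j(x)).
Evaluate each component's likelihood at the observed value:
  p_1 = e^(−2.4)·2.4^3/3! = 0.209014
  p_2 = e^(−2.9)·2.9^3/3! = 0.22366
  p_3 = e^(−4.5)·4.5^3/3! = 0.168718
Posterior odds = (w_2·p_2) / (w_3·p_3) = (0.22·0.22366) / (0.52·0.168718) = 0.0492052 / 0.0877333 ≈ 0.5609

0.5609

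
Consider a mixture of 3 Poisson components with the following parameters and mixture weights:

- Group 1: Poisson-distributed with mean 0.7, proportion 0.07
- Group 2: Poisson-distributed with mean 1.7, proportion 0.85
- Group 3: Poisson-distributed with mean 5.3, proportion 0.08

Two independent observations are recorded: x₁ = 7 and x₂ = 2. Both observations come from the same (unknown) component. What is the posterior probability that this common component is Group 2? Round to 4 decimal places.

The responsibility of component k is w_k f_k(x) divided by Σ_j w_j f_j(x).
Since both observations come from the same component, the likelihood for component k is f_k(x₁)·f_k(x₂).
  f_1 = [8.11427e-06] × [0.121663] = 9.8721e-07
  f_2 = [0.00148734] × [0.263978] = 0.000392626
  f_3 = [0.116343] × [0.0701069] = 0.00815644
Prior × likelihood for each component:
  w_1·f_1 = 0.07 × 9.8721e-07 = 6.91047e-08
  w_2·f_2 = 0.85 × 0.000392626 = 0.000333732
  w_3·f_3 = 0.08 × 0.00815644 = 0.000652515
Normaliser: 6.91047e-08 + 0.000333732 + 0.000652515 = 0.000986316
P(Group 2 | x) = 0.000333732 / 0.000986316 ≈ 0.3384

0.3384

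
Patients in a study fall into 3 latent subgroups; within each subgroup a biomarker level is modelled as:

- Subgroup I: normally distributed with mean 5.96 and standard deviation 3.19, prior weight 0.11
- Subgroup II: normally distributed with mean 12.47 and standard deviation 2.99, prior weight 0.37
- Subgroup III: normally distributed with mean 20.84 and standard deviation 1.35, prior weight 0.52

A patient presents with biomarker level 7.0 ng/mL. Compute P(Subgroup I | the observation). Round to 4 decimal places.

0.5848

P(component k | x) = P(Z=k)·f_k(x) / marginal(x), where marginal(x) = Σ_j P(Z=j)·f_j(x).
Normal densities:
  L_I = (1/(3.19·√(2π)))·exp(−(7.0−5.96)²/(2·3.19²)) = 0.125060·exp(-0.05314) = 0.118588
  L_II = (1/(2.99·√(2π)))·exp(−(7.0−12.47)²/(2·2.99²)) = 0.133426·exp(-1.67341) = 0.0250315
  L_III = (1/(1.35·√(2π)))·exp(−(7.0−20.84)²/(2·1.35²)) = 0.295513·exp(-52.55023) = 4.44939e-24
Prior × likelihood for each component:
  P(Z=I)·L_I = 0.11 × 0.118588 = 0.0130446
  P(Z=II)·L_II = 0.37 × 0.0250315 = 0.00926164
  P(Z=III)·L_III = 0.52 × 4.44939e-24 = 2.31368e-24
Sum: 0.0130446 + 0.00926164 + 2.31368e-24 = 0.0223063
Responsibility of Subgroup I: 0.0130446 / 0.0223063 ≈ 0.5848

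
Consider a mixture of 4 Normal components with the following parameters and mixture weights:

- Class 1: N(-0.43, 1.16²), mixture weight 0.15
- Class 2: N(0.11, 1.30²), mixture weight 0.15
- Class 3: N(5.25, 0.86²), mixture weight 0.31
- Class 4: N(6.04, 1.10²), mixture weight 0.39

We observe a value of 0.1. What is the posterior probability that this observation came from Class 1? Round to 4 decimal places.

Posterior ∝ prior × likelihood, so P(k | x) ∝ π_k f_k(x); normalise over all components.
Evaluate each component's likelihood at the observed value:
  f_1 = (1/(1.16·√(2π)))·exp(−(0.1−-0.43)²/(2·1.16²)) = 0.343916·exp(-0.10438) = 0.309829
  f_2 = (1/(1.30·√(2π)))·exp(−(0.1−0.11)²/(2·1.30²)) = 0.306879·exp(-0.00003) = 0.30687
  f_3 = (1/(0.86·√(2π)))·exp(−(0.1−5.25)²/(2·0.86²)) = 0.463886·exp(-17.93030) = 7.57497e-09
  f_4 = (1/(1.10·√(2π)))·exp(−(0.1−6.04)²/(2·1.10²)) = 0.362675·exp(-14.58000) = 1.68851e-07
Multiply by the mixture weights:
  π_1·f_1 = 0.15 × 0.309829 = 0.0464743
  π_2·f_2 = 0.15 × 0.30687 = 0.0460304
  π_3·f_3 = 0.31 × 7.57497e-09 = 2.34824e-09
  π_4·f_4 = 0.39 × 1.68851e-07 = 6.58519e-08
Normaliser: 0.0464743 + 0.0460304 + 2.34824e-09 + 6.58519e-08 = 0.0925048
So the posterior for Class 1 is 0.0464743 / 0.0925048 ≈ 0.5024.

0.5024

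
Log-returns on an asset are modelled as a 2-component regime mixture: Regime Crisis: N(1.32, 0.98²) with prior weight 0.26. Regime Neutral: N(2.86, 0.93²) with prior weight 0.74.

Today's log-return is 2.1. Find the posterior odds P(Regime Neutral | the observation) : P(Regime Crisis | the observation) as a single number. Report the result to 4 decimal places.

Posterior odds = (π_i f_i(x)) / (π_j f_j(x)); the normalising sum cancels.
Evaluate each component's likelihood at the observed value:
  f_Crisis = 0.296568
  f_Neutral = 0.307193
0.227323 / 0.0771077 ≈ 2.9481

2.9481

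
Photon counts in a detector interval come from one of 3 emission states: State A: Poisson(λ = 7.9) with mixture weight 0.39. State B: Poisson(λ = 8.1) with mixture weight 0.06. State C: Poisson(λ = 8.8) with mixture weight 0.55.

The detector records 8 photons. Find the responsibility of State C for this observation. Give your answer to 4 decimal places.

By Bayes' theorem, P(k | x) = π_k f_k(x) / Σ_j π_j f_j(x).
Component likelihoods at x = 8 photons:
  p_A = e^(−7.9)·7.9^8/8! = 0.139499
  p_B = e^(−8.1)·8.1^8/8! = 0.1395
  p_C = e^(−8.8)·8.8^8/8! = 0.134446
Unnormalised posteriors:
  π_A·p_A = 0.39 × 0.139499 = 0.0544044
  π_B·p_B = 0.06 × 0.1395 = 0.00837
  π_C·p_C = 0.55 × 0.134446 = 0.0739456
Marginal: 0.0544044 + 0.00837 + 0.0739456 = 0.13672
P(State C | data) ≈ 0.5409

0.5409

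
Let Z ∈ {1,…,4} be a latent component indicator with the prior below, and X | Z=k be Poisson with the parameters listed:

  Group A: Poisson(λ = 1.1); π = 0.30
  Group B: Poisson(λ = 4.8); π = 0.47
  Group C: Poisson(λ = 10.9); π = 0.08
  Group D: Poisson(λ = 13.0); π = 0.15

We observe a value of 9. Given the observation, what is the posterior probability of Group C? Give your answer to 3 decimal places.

0.266

Apply Bayes' rule: the posterior for each component is proportional to its prior times its likelihood at x.
Component likelihoods at x = 9:
  L_A = e^(−1.1)·1.1^9/9! = 2.16295e-06
  L_B = e^(−4.8)·4.8^9/9! = 0.0306757
  L_C = e^(−10.9)·10.9^9/9! = 0.110475
  L_D = e^(−13.0)·13.0^9/9! = 0.066054
Weight by the priors:
  w_A·L_A = 0.30 × 2.16295e-06 = 6.48886e-07
  w_B·L_B = 0.47 × 0.0306757 = 0.0144176
  w_C·L_C = 0.08 × 0.110475 = 0.00883803
  w_D·L_D = 0.15 × 0.066054 = 0.00990809
Evidence: 6.48886e-07 + 0.0144176 + 0.00883803 + 0.00990809 = 0.0331644
Responsibility of Group C: 0.00883803 / 0.0331644 ≈ 0.266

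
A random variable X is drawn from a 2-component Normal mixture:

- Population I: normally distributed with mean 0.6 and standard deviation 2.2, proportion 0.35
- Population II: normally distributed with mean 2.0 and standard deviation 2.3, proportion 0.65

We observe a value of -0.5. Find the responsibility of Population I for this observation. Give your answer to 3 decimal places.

0.473

P(component k | x) = π_k·f_k(x) / marginal(x), where marginal(x) = Σ_j π_j·f_j(x).
Normal densities:
  p_I = 0.16003
  p_II = 0.096079
Weight by the priors:
  π_I·p_I = 0.35 × 0.16003 = 0.0560104
  π_II·p_II = 0.65 × 0.096079 = 0.0624513
Marginal: 0.0560104 + 0.0624513 = 0.118462
So the posterior for Population I is 0.0560104 / 0.118462 ≈ 0.473.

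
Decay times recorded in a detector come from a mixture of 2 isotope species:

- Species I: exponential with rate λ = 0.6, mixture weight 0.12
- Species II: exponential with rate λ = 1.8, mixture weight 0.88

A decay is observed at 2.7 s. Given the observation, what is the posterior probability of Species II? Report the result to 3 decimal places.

The responsibility of component k is π_k f_k(x) divided by Σ_j π_j f_j(x).
Component likelihoods at x = 2.7 s:
  L_I = 0.6·e^(−0.6·2.7) = 0.6·e^(−1.6200) = 0.118739
  L_II = 1.8·e^(−1.8·2.7) = 1.8·e^(−4.8600) = 0.0139509
Unnormalised posteriors:
  π_I·L_I = 0.12 × 0.118739 = 0.0142487
  π_II·L_II = 0.88 × 0.0139509 = 0.0122768
Marginal: 0.0142487 + 0.0122768 = 0.0265255
P(Species II | x) ≈ 0.463

0.463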